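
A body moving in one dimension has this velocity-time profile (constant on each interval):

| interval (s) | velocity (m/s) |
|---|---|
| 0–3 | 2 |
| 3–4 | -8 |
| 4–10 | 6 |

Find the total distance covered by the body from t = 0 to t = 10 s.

50 m

Distance (not displacement) is the total path length: add the absolute areas under v-t.
0–3 s: |2| × 3 = 6 m
3–4 s: |-8| × 1 = 8 m
4–10 s: |6| × 6 = 36 m
Total distance = 50 m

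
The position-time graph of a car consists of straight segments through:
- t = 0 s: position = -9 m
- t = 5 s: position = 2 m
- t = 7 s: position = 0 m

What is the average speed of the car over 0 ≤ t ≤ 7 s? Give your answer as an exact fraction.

Average speed = (total path length)/(elapsed time); on a piecewise-linear x-t graph the path length is Σ|Δx|.
0–5 s: |Δx| = |2 − -9| = 11 m
5–7 s: |Δx| = |0 − 2| = 2 m
Total path = 13 m; average speed = 13/7 = 13/7 m/s.

13/7 m/s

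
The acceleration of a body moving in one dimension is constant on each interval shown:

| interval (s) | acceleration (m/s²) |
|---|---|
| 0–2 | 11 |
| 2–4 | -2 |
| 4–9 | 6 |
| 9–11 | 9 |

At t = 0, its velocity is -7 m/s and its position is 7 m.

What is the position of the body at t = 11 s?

271 m

On each constant-a segment, Δv = aΔt and Δx = v₀Δt + ½aΔt²; chain segment to segment.
0–2 s: v starts -7 m/s; Δx = -7·2 + ½·11·2² = 8 m; v ends 15 m/s.
2–4 s: v starts 15 m/s; Δx = 15·2 + ½·-2·2² = 26 m; v ends 11 m/s.
4–9 s: v starts 11 m/s; Δx = 11·5 + ½·6·5² = 130 m; v ends 41 m/s.
9–11 s: v starts 41 m/s; Δx = 41·2 + ½·9·2² = 100 m; v ends 59 m/s.
x(11) = 7 + Σ Δx = 271 m.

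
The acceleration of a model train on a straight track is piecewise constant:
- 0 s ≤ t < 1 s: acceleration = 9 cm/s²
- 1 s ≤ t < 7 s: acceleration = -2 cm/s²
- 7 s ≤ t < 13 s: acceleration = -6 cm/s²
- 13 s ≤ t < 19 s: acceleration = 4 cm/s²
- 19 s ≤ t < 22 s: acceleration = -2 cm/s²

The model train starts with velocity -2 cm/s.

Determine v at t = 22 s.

Δv equals the area under the a-t graph; then v = v₀ + Δv.
0–1 s: 9 × 1 = 9 cm/s
1–7 s: -2 × 6 = -12 cm/s
7–13 s: -6 × 6 = -36 cm/s
13–19 s: 4 × 6 = 24 cm/s
19–22 s: -2 × 3 = -6 cm/s
Δv = -21 cm/s, so v(22) = -2 + (-21) = -23 cm/s.

-23 cm/s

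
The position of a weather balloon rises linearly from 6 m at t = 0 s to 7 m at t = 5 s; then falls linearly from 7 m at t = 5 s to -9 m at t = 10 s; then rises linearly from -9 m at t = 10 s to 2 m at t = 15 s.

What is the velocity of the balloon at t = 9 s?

Velocity is the slope of the x-t graph on 5–10 s: (-9 − 7)/(10 − 5) = -3.2 m/s.

-3.2 m/s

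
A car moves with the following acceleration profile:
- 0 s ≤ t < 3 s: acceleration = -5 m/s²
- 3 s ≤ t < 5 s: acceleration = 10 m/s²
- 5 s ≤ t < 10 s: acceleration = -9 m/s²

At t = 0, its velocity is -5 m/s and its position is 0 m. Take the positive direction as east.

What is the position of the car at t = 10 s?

-170 m

On each constant-a segment, Δv = aΔt and Δx = v₀Δt + ½aΔt²; chain segment to segment.
0–3 s: v starts -5 m/s; Δx = -5·3 + ½·-5·3² = -37.5 m; v ends -20 m/s.
3–5 s: v starts -20 m/s; Δx = -20·2 + ½·10·2² = -20 m; v ends 0 m/s.
5–10 s: v starts 0 m/s; Δx = 0·5 + ½·-9·5² = -112.5 m; v ends -45 m/s.
x(10) = 0 + Σ Δx = -170 m.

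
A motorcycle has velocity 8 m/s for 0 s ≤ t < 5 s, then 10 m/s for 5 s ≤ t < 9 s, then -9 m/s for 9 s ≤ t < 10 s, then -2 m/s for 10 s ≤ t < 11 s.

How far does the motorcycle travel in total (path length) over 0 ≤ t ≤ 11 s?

91 m

Total distance travelled is ∫|v| dt — sum the magnitudes of each area piece.
0–5 s: |8| × 5 = 40 m
5–9 s: |10| × 4 = 40 m
9–10 s: |-9| × 1 = 9 m
10–11 s: |-2| × 1 = 2 m
Total distance = 91 m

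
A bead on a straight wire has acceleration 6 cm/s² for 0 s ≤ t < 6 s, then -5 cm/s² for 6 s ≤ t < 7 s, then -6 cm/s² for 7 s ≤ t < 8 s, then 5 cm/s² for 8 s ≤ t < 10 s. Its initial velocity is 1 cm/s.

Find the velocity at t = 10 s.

Δv equals the area under the a-t graph; then v = v₀ + Δv.
0–6 s: 6 × 6 = 36 cm/s
6–7 s: -5 × 1 = -5 cm/s
7–8 s: -6 × 1 = -6 cm/s
8–10 s: 5 × 2 = 10 cm/s
Δv = 35 cm/s, so v(10) = 1 + (35) = 36 cm/s.

36 cm/s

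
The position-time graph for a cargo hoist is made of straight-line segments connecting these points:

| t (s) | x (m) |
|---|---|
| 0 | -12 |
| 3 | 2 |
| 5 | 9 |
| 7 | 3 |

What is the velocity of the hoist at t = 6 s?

Velocity is the slope of the x-t graph on 5–7 s: (3 − 9)/(7 − 5) = -3 m/s.

-3 m/s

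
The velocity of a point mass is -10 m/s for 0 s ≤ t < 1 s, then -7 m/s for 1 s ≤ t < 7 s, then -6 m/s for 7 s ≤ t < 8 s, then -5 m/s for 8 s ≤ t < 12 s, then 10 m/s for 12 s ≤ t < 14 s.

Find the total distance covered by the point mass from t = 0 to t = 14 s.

98 m

Total distance travelled is ∫|v| dt — sum the magnitudes of each area piece.
0–1 s: |-10| × 1 = 10 m
1–7 s: |-7| × 6 = 42 m
7–8 s: |-6| × 1 = 6 m
8–12 s: |-5| × 4 = 20 m
12–14 s: |10| × 2 = 20 m
Total distance = 98 m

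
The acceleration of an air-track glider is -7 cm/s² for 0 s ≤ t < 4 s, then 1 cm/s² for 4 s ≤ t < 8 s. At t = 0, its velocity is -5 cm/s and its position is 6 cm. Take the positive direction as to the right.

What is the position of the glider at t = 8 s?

On each constant-a segment, Δv = aΔt and Δx = v₀Δt + ½aΔt²; chain segment to segment.
0–4 s: v starts -5 cm/s; Δx = -5·4 + ½·-7·4² = -76 cm; v ends -33 cm/s.
4–8 s: v starts -33 cm/s; Δx = -33·4 + ½·1·4² = -124 cm; v ends -29 cm/s.
x(8) = 6 + Σ Δx = -194 cm.

-194 cm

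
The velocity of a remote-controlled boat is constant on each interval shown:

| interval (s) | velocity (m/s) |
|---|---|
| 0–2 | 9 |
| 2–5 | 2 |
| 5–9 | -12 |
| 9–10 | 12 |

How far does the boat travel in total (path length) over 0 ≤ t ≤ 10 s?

84 m

Total distance travelled is ∫|v| dt — sum the magnitudes of each area piece.
0–2 s: |9| × 2 = 18 m
2–5 s: |2| × 3 = 6 m
5–9 s: |-12| × 4 = 48 m
9–10 s: |12| × 1 = 12 m
Total distance = 84 m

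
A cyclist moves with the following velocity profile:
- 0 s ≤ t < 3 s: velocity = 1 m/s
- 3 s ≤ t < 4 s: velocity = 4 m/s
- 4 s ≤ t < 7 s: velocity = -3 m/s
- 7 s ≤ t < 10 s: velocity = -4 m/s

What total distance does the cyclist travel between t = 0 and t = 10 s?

Distance (not displacement) is the total path length: add the absolute areas under v-t.
0–3 s: |1| × 3 = 3 m
3–4 s: |4| × 1 = 4 m
4–7 s: |-3| × 3 = 9 m
7–10 s: |-4| × 3 = 12 m
Total distance = 28 m

28 m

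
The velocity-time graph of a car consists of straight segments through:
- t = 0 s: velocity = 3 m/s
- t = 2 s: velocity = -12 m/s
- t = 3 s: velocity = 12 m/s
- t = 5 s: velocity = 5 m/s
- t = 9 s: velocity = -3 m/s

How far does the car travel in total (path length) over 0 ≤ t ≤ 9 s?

41.7 m

Distance (not displacement) is the total path length: add the absolute areas under v-t.
0–2 s: v = 0 at t = 0.4 s; triangle areas 0.6 + 9.6 = 10.2 m
2–3 s: v = 0 at t = 2.5 s; triangle areas 3 + 3 = 6 m
3–5 s: |½(12 + 5)(2)| = 17 m
5–9 s: v = 0 at t = 7.5 s; triangle areas 6.25 + 2.25 = 8.5 m
Total distance = 41.7 m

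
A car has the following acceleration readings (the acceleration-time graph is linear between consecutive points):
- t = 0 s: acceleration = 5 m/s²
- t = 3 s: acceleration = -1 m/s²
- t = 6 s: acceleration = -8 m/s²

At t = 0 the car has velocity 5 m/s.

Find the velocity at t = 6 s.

-2.5 m/s

Δv equals the area under the a-t graph; then v = v₀ + Δv.
0–3 s: ½(5 + -1)(3) = 6 m/s
3–6 s: ½(-1 + -8)(3) = -13.5 m/s
Δv = -7.5 m/s, so v(6) = 5 + (-7.5) = -2.5 m/s.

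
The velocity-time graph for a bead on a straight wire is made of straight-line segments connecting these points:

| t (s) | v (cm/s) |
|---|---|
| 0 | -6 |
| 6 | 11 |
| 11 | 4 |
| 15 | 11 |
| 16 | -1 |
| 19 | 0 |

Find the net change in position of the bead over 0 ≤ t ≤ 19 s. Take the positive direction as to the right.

Net displacement equals the area under the velocity-time graph (areas below the axis count negative).
0–6 s: ½(-6 + 11)(6) = 15 cm
6–11 s: ½(11 + 4)(5) = 37.5 cm
11–15 s: ½(4 + 11)(4) = 30 cm
15–16 s: ½(11 + -1)(1) = 5 cm
16–19 s: ½(-1 + 0)(3) = -1.5 cm
Net displacement = 86 cm

86 cm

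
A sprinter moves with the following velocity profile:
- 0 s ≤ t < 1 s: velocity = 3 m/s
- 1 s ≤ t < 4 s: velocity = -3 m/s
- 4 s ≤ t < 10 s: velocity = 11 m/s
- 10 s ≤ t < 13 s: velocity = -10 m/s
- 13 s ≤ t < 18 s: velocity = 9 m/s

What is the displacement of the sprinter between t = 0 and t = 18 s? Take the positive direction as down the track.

75 m

Displacement is the signed area under the v-t curve.
0–1 s: 3 × 1 = 3 m
1–4 s: -3 × 3 = -9 m
4–10 s: 11 × 6 = 66 m
10–13 s: -10 × 3 = -30 m
13–18 s: 9 × 5 = 45 m
Net displacement = 75 m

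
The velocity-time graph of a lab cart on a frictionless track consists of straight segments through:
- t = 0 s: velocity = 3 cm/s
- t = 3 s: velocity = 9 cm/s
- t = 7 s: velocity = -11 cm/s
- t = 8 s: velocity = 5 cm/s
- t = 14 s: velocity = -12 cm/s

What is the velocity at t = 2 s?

7 cm/s

On 0–3 s the graph is linear from 3 to 9 cm/s: v(2) = 3 + (9 − 3)·(2 − 0)/(3 − 0) = 7 cm/s.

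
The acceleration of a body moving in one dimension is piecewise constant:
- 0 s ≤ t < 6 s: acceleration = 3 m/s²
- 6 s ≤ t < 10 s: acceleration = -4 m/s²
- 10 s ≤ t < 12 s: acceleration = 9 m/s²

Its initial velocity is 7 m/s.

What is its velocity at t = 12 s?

Δv equals the area under the a-t graph; then v = v₀ + Δv.
0–6 s: 3 × 6 = 18 m/s
6–10 s: -4 × 4 = -16 m/s
10–12 s: 9 × 2 = 18 m/s
Δv = 20 m/s, so v(12) = 7 + (20) = 27 m/s.

27 m/s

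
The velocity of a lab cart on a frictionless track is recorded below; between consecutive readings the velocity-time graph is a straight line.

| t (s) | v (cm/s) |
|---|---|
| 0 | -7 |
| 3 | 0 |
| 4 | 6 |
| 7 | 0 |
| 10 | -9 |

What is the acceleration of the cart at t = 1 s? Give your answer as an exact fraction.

Acceleration is the slope of the v-t graph on 0–3 s: (0 − -7)/(3 − 0) = 7/3 cm/s².

7/3 cm/s²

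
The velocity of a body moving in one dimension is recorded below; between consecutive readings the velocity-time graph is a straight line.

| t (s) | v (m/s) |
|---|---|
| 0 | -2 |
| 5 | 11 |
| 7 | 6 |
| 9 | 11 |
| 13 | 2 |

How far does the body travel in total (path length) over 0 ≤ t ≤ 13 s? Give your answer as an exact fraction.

2185/26 m

Distance (not displacement) is the total path length: add the absolute areas under v-t.
0–5 s: v = 0 at t = 10/13 s; triangle areas 10/13 + 605/26 = 625/26 m
5–7 s: |½(11 + 6)(2)| = 17 m
7–9 s: |½(6 + 11)(2)| = 17 m
9–13 s: |½(11 + 2)(4)| = 26 m
Total distance = 2185/26 m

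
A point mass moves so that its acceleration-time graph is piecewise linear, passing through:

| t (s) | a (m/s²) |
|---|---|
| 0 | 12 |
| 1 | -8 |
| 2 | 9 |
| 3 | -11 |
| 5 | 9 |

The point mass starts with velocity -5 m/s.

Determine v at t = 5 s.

Δv equals the area under the a-t graph; then v = v₀ + Δv.
0–1 s: ½(12 + -8)(1) = 2 m/s
1–2 s: ½(-8 + 9)(1) = 0.5 m/s
2–3 s: ½(9 + -11)(1) = -1 m/s
3–5 s: ½(-11 + 9)(2) = -2 m/s
Δv = -0.5 m/s, so v(5) = -5 + (-0.5) = -5.5 m/s.

-5.5 m/s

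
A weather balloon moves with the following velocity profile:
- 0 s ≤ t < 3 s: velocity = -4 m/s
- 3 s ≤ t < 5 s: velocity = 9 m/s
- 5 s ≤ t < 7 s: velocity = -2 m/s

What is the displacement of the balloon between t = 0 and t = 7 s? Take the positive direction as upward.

Net displacement equals the area under the velocity-time graph (areas below the axis count negative).
0–3 s: -4 × 3 = -12 m
3–5 s: 9 × 2 = 18 m
5–7 s: -2 × 2 = -4 m
Net displacement = 2 m

2 m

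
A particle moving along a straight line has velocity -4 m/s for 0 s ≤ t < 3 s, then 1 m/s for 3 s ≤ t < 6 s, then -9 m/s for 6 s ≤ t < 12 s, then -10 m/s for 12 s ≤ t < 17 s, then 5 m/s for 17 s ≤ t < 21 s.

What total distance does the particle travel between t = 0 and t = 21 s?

Distance (not displacement) is the total path length: add the absolute areas under v-t.
0–3 s: |-4| × 3 = 12 m
3–6 s: |1| × 3 = 3 m
6–12 s: |-9| × 6 = 54 m
12–17 s: |-10| × 5 = 50 m
17–21 s: |5| × 4 = 20 m
Total distance = 139 m

139 m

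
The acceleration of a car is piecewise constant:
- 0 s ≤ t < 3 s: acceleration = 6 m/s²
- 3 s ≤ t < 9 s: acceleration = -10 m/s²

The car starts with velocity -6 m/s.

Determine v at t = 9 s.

Δv equals the area under the a-t graph; then v = v₀ + Δv.
0–3 s: 6 × 3 = 18 m/s
3–9 s: -10 × 6 = -60 m/s
Δv = -42 m/s, so v(9) = -6 + (-42) = -48 m/s.

-48 m/s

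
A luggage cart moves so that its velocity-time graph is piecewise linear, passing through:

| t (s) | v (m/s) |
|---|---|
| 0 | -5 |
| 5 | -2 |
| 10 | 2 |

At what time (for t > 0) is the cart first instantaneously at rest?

t = 7.5 s

v changes sign on 5–10 s (from -2 to 2); the graph is linear there, so v = 0 at t = 5 + (2)·(10 − 5)/(2 − -2) = 7.5 s.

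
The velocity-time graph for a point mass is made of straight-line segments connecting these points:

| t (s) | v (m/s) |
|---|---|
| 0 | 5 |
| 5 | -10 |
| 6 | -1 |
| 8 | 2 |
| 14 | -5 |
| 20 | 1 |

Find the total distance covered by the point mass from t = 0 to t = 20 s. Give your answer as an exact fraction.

Distance (not displacement) is the total path length: add the absolute areas under v-t.
0–5 s: v = 0 at t = 5/3 s; triangle areas 25/6 + 50/3 = 125/6 m
5–6 s: |½(-10 + -1)(1)| = 5.5 m
6–8 s: v = 0 at t = 20/3 s; triangle areas 1/3 + 4/3 = 5/3 m
8–14 s: v = 0 at t = 68/7 s; triangle areas 12/7 + 75/7 = 87/7 m
14–20 s: v = 0 at t = 19 s; triangle areas 12.5 + 0.5 = 13 m
Total distance = 374/7 m

374/7 m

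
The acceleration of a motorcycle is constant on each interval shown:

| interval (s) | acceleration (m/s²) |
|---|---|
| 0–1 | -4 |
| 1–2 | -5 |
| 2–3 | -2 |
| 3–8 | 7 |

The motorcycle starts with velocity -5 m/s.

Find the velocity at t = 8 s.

Δv equals the area under the a-t graph; then v = v₀ + Δv.
0–1 s: -4 × 1 = -4 m/s
1–2 s: -5 × 1 = -5 m/s
2–3 s: -2 × 1 = -2 m/s
3–8 s: 7 × 5 = 35 m/s
Δv = 24 m/s, so v(8) = -5 + (24) = 19 m/s.

19 m/s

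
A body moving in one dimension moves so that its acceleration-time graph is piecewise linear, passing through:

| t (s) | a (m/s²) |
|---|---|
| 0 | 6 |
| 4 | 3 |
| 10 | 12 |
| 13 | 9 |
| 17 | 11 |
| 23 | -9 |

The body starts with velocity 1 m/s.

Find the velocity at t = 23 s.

141.5 m/s

Δv equals the area under the a-t graph; then v = v₀ + Δv.
0–4 s: ½(6 + 3)(4) = 18 m/s
4–10 s: ½(3 + 12)(6) = 45 m/s
10–13 s: ½(12 + 9)(3) = 31.5 m/s
13–17 s: ½(9 + 11)(4) = 40 m/s
17–23 s: ½(11 + -9)(6) = 6 m/s
Δv = 140.5 m/s, so v(23) = 1 + (140.5) = 141.5 m/s.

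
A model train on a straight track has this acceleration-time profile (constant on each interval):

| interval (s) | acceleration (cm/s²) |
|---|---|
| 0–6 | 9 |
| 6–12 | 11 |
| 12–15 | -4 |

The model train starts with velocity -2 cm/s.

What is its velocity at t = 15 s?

Δv equals the area under the a-t graph; then v = v₀ + Δv.
0–6 s: 9 × 6 = 54 cm/s
6–12 s: 11 × 6 = 66 cm/s
12–15 s: -4 × 3 = -12 cm/s
Δv = 108 cm/s, so v(15) = -2 + (108) = 106 cm/s.

106 cm/s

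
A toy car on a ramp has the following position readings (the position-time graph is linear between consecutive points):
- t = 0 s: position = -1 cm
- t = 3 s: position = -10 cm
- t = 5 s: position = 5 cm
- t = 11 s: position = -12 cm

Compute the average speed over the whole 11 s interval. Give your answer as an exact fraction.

41/11 cm/s

Average speed = (total path length)/(elapsed time); on a piecewise-linear x-t graph the path length is Σ|Δx|.
0–3 s: |Δx| = |-10 − -1| = 9 cm
3–5 s: |Δx| = |5 − -10| = 15 cm
5–11 s: |Δx| = |-12 − 5| = 17 cm
Total path = 41 cm; average speed = 41/11 = 41/11 cm/s.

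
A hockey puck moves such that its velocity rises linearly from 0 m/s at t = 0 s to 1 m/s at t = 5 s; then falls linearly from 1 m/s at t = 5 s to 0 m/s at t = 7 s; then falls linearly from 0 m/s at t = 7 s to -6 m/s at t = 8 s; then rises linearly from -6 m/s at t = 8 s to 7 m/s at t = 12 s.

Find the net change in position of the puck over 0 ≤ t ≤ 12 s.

2.5 m

Displacement is the signed area under the v-t curve.
0–5 s: ½(0 + 1)(5) = 2.5 m
5–7 s: ½(1 + 0)(2) = 1 m
7–8 s: ½(0 + -6)(1) = -3 m
8–12 s: ½(-6 + 7)(4) = 2 m
Net displacement = 2.5 m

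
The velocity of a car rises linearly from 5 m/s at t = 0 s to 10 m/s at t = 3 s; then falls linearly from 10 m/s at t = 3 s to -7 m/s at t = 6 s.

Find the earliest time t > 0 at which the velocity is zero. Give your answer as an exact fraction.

v changes sign on 3–6 s (from 10 to -7); the graph is linear there, so v = 0 at t = 3 + (-10)·(6 − 3)/(-7 − 10) = 81/17 s.

t = 81/17 s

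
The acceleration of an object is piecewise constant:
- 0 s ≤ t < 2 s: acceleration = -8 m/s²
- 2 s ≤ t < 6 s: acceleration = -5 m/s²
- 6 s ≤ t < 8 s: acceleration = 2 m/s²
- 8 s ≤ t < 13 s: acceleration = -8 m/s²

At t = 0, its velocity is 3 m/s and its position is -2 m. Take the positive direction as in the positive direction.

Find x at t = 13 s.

-411 m

On each constant-a segment, Δv = aΔt and Δx = v₀Δt + ½aΔt²; chain segment to segment.
0–2 s: v starts 3 m/s; Δx = 3·2 + ½·-8·2² = -10 m; v ends -13 m/s.
2–6 s: v starts -13 m/s; Δx = -13·4 + ½·-5·4² = -92 m; v ends -33 m/s.
6–8 s: v starts -33 m/s; Δx = -33·2 + ½·2·2² = -62 m; v ends -29 m/s.
8–13 s: v starts -29 m/s; Δx = -29·5 + ½·-8·5² = -245 m; v ends -69 m/s.
x(13) = -2 + Σ Δx = -411 m.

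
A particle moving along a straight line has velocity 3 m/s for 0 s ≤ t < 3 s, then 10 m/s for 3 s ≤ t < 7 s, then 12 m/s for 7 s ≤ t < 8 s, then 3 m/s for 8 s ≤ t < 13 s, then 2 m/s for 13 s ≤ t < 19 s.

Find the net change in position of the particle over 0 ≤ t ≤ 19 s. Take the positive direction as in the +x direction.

Displacement is the signed area under the v-t curve.
0–3 s: 3 × 3 = 9 m
3–7 s: 10 × 4 = 40 m
7–8 s: 12 × 1 = 12 m
8–13 s: 3 × 5 = 15 m
13–19 s: 2 × 6 = 12 m
Net displacement = 88 m

88 m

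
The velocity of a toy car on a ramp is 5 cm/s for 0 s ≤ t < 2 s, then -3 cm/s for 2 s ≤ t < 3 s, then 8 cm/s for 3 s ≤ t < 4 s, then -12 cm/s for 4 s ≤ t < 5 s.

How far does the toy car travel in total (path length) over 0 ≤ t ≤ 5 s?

Total distance travelled is ∫|v| dt — sum the magnitudes of each area piece.
0–2 s: |5| × 2 = 10 cm
2–3 s: |-3| × 1 = 3 cm
3–4 s: |8| × 1 = 8 cm
4–5 s: |-12| × 1 = 12 cm
Total distance = 33 cm

33 cm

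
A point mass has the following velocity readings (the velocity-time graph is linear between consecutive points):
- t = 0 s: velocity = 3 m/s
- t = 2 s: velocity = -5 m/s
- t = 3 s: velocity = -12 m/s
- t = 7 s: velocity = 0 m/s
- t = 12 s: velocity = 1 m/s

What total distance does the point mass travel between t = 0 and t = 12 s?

Distance (not displacement) is the total path length: add the absolute areas under v-t.
0–2 s: v = 0 at t = 0.75 s; triangle areas 1.125 + 3.125 = 4.25 m
2–3 s: |½(-5 + -12)(1)| = 8.5 m
3–7 s: |½(-12 + 0)(4)| = 24 m
7–12 s: |½(0 + 1)(5)| = 2.5 m
Total distance = 39.25 m

39.25 m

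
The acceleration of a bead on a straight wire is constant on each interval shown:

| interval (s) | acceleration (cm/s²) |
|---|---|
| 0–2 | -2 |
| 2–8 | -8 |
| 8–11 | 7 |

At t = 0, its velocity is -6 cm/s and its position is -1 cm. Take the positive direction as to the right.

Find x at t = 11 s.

-363.5 cm

On each constant-a segment, Δv = aΔt and Δx = v₀Δt + ½aΔt²; chain segment to segment.
0–2 s: v starts -6 cm/s; Δx = -6·2 + ½·-2·2² = -16 cm; v ends -10 cm/s.
2–8 s: v starts -10 cm/s; Δx = -10·6 + ½·-8·6² = -204 cm; v ends -58 cm/s.
8–11 s: v starts -58 cm/s; Δx = -58·3 + ½·7·3² = -142.5 cm; v ends -37 cm/s.
x(11) = -1 + Σ Δx = -363.5 cm.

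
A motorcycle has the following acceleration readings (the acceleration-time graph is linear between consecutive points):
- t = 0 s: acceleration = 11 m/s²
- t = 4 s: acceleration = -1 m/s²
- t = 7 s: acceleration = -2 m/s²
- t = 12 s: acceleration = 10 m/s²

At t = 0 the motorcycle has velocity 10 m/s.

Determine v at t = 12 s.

Δv equals the area under the a-t graph; then v = v₀ + Δv.
0–4 s: ½(11 + -1)(4) = 20 m/s
4–7 s: ½(-1 + -2)(3) = -4.5 m/s
7–12 s: ½(-2 + 10)(5) = 20 m/s
Δv = 35.5 m/s, so v(12) = 10 + (35.5) = 45.5 m/s.

45.5 m/s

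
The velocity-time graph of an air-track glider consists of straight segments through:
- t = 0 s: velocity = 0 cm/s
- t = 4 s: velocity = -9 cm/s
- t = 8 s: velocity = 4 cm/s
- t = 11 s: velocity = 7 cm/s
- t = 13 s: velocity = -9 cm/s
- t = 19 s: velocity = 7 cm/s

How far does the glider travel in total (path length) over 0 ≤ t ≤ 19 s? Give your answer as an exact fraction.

Total distance travelled is ∫|v| dt — sum the magnitudes of each area piece.
0–4 s: |½(0 + -9)(4)| = 18 cm
4–8 s: v = 0 at t = 88/13 s; triangle areas 162/13 + 32/13 = 194/13 cm
8–11 s: |½(4 + 7)(3)| = 16.5 cm
11–13 s: v = 0 at t = 11.875 s; triangle areas 3.0625 + 5.0625 = 8.125 cm
13–19 s: v = 0 at t = 16.375 s; triangle areas 15.1875 + 9.1875 = 24.375 cm
Total distance = 1065/13 cm

1065/13 cm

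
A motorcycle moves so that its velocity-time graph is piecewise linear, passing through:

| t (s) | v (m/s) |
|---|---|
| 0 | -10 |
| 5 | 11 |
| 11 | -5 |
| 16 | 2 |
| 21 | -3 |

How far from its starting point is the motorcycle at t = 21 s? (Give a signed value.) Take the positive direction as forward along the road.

Displacement is the signed area under the v-t curve.
0–5 s: ½(-10 + 11)(5) = 2.5 m
5–11 s: ½(11 + -5)(6) = 18 m
11–16 s: ½(-5 + 2)(5) = -7.5 m
16–21 s: ½(2 + -3)(5) = -2.5 m
Net displacement = 10.5 m

10.5 m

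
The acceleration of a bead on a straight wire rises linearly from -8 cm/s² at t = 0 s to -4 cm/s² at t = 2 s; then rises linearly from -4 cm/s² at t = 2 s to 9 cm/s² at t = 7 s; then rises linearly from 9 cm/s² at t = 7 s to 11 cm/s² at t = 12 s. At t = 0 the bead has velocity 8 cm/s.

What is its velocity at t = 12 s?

58.5 cm/s

Δv equals the area under the a-t graph; then v = v₀ + Δv.
0–2 s: ½(-8 + -4)(2) = -12 cm/s
2–7 s: ½(-4 + 9)(5) = 12.5 cm/s
7–12 s: ½(9 + 11)(5) = 50 cm/s
Δv = 50.5 cm/s, so v(12) = 8 + (50.5) = 58.5 cm/s.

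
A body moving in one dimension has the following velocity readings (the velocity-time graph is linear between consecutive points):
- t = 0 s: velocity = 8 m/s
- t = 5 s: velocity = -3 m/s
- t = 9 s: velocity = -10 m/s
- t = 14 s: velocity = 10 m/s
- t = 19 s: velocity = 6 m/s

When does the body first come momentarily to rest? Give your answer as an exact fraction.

v changes sign on 0–5 s (from 8 to -3); the graph is linear there, so v = 0 at t = 0 + (-8)·(5 − 0)/(-3 − 8) = 40/11 s.

t = 40/11 s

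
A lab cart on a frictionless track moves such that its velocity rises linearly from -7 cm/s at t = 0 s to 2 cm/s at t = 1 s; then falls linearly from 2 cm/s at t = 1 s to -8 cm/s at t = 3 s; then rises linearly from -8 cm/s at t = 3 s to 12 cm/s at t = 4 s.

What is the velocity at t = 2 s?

On 1–3 s the graph is linear from 2 to -8 cm/s: v(2) = 2 + (-8 − 2)·(2 − 1)/(3 − 1) = -3 cm/s.

-3 cm/s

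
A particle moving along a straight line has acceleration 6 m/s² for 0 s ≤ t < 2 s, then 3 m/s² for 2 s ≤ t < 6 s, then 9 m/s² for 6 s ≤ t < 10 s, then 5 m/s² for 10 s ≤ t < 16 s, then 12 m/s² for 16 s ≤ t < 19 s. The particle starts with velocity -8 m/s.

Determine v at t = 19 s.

118 m/s

Δv equals the area under the a-t graph; then v = v₀ + Δv.
0–2 s: 6 × 2 = 12 m/s
2–6 s: 3 × 4 = 12 m/s
6–10 s: 9 × 4 = 36 m/s
10–16 s: 5 × 6 = 30 m/s
16–19 s: 12 × 3 = 36 m/s
Δv = 126 m/s, so v(19) = -8 + (126) = 118 m/s.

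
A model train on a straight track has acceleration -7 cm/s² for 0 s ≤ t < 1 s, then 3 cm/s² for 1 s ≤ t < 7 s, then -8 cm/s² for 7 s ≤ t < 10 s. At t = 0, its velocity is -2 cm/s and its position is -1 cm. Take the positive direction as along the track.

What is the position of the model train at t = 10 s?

-15.5 cm

On each constant-a segment, Δv = aΔt and Δx = v₀Δt + ½aΔt²; chain segment to segment.
0–1 s: v starts -2 cm/s; Δx = -2·1 + ½·-7·1² = -5.5 cm; v ends -9 cm/s.
1–7 s: v starts -9 cm/s; Δx = -9·6 + ½·3·6² = 0 cm; v ends 9 cm/s.
7–10 s: v starts 9 cm/s; Δx = 9·3 + ½·-8·3² = -9 cm; v ends -15 cm/s.
x(10) = -1 + Σ Δx = -15.5 cm.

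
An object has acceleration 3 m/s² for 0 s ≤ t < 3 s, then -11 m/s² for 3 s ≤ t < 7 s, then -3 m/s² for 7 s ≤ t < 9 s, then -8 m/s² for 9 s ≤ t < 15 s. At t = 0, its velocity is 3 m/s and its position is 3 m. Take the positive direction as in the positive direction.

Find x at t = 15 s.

On each constant-a segment, Δv = aΔt and Δx = v₀Δt + ½aΔt²; chain segment to segment.
0–3 s: v starts 3 m/s; Δx = 3·3 + ½·3·3² = 22.5 m; v ends 12 m/s.
3–7 s: v starts 12 m/s; Δx = 12·4 + ½·-11·4² = -40 m; v ends -32 m/s.
7–9 s: v starts -32 m/s; Δx = -32·2 + ½·-3·2² = -70 m; v ends -38 m/s.
9–15 s: v starts -38 m/s; Δx = -38·6 + ½·-8·6² = -372 m; v ends -86 m/s.
x(15) = 3 + Σ Δx = -456.5 m.

-456.5 m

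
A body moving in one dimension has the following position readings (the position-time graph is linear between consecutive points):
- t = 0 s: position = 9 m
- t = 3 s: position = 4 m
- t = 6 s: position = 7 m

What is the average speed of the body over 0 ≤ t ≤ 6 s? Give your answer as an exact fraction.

Average speed = (total path length)/(elapsed time); on a piecewise-linear x-t graph the path length is Σ|Δx|.
0–3 s: |Δx| = |4 − 9| = 5 m
3–6 s: |Δx| = |7 − 4| = 3 m
Total path = 8 m; average speed = 8/6 = 4/3 m/s.

4/3 m/s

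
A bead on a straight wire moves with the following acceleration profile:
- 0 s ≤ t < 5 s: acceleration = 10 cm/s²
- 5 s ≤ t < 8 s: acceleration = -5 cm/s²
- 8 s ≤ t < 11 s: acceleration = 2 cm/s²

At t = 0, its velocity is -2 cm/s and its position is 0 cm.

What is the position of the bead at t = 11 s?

On each constant-a segment, Δv = aΔt and Δx = v₀Δt + ½aΔt²; chain segment to segment.
0–5 s: v starts -2 cm/s; Δx = -2·5 + ½·10·5² = 115 cm; v ends 48 cm/s.
5–8 s: v starts 48 cm/s; Δx = 48·3 + ½·-5·3² = 121.5 cm; v ends 33 cm/s.
8–11 s: v starts 33 cm/s; Δx = 33·3 + ½·2·3² = 108 cm; v ends 39 cm/s.
x(11) = 0 + Σ Δx = 344.5 cm.

344.5 cm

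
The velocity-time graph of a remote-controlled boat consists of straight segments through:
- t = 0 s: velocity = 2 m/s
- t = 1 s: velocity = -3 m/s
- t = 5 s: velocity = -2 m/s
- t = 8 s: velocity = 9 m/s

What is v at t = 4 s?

-2.25 m/s

On 1–5 s the graph is linear from -3 to -2 m/s: v(4) = -3 + (-2 − -3)·(4 − 1)/(5 − 1) = -2.25 m/s.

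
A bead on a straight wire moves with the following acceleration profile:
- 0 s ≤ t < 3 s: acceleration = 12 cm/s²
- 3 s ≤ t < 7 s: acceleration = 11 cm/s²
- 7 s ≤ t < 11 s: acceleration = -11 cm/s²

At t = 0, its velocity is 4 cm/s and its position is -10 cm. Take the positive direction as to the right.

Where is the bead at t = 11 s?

On each constant-a segment, Δv = aΔt and Δx = v₀Δt + ½aΔt²; chain segment to segment.
0–3 s: v starts 4 cm/s; Δx = 4·3 + ½·12·3² = 66 cm; v ends 40 cm/s.
3–7 s: v starts 40 cm/s; Δx = 40·4 + ½·11·4² = 248 cm; v ends 84 cm/s.
7–11 s: v starts 84 cm/s; Δx = 84·4 + ½·-11·4² = 248 cm; v ends 40 cm/s.
x(11) = -10 + Σ Δx = 552 cm.

552 cm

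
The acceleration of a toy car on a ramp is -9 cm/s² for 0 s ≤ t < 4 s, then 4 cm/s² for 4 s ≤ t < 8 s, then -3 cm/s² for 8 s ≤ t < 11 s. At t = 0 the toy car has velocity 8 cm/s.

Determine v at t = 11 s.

-21 cm/s

Δv equals the area under the a-t graph; then v = v₀ + Δv.
0–4 s: -9 × 4 = -36 cm/s
4–8 s: 4 × 4 = 16 cm/s
8–11 s: -3 × 3 = -9 cm/s
Δv = -29 cm/s, so v(11) = 8 + (-29) = -21 cm/s.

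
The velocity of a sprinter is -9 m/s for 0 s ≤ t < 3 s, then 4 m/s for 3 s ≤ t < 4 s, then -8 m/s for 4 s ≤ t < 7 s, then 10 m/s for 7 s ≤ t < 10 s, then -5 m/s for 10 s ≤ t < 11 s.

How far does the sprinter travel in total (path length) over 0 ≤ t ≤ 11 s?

Total distance travelled is ∫|v| dt — sum the magnitudes of each area piece.
0–3 s: |-9| × 3 = 27 m
3–4 s: |4| × 1 = 4 m
4–7 s: |-8| × 3 = 24 m
7–10 s: |10| × 3 = 30 m
10–11 s: |-5| × 1 = 5 m
Total distance = 90 m

90 m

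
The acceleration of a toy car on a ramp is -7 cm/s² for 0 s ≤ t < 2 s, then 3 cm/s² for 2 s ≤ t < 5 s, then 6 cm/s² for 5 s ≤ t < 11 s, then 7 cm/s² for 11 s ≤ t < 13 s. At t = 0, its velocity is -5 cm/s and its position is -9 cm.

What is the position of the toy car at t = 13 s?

On each constant-a segment, Δv = aΔt and Δx = v₀Δt + ½aΔt²; chain segment to segment.
0–2 s: v starts -5 cm/s; Δx = -5·2 + ½·-7·2² = -24 cm; v ends -19 cm/s.
2–5 s: v starts -19 cm/s; Δx = -19·3 + ½·3·3² = -43.5 cm; v ends -10 cm/s.
5–11 s: v starts -10 cm/s; Δx = -10·6 + ½·6·6² = 48 cm; v ends 26 cm/s.
11–13 s: v starts 26 cm/s; Δx = 26·2 + ½·7·2² = 66 cm; v ends 40 cm/s.
x(13) = -9 + Σ Δx = 37.5 cm.

37.5 cm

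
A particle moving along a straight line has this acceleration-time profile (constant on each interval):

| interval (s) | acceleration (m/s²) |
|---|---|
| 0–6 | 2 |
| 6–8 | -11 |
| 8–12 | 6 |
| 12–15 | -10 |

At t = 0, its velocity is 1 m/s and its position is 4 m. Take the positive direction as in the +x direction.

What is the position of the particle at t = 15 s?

On each constant-a segment, Δv = aΔt and Δx = v₀Δt + ½aΔt²; chain segment to segment.
0–6 s: v starts 1 m/s; Δx = 1·6 + ½·2·6² = 42 m; v ends 13 m/s.
6–8 s: v starts 13 m/s; Δx = 13·2 + ½·-11·2² = 4 m; v ends -9 m/s.
8–12 s: v starts -9 m/s; Δx = -9·4 + ½·6·4² = 12 m; v ends 15 m/s.
12–15 s: v starts 15 m/s; Δx = 15·3 + ½·-10·3² = 0 m; v ends -15 m/s.
x(15) = 4 + Σ Δx = 62 m.

62 m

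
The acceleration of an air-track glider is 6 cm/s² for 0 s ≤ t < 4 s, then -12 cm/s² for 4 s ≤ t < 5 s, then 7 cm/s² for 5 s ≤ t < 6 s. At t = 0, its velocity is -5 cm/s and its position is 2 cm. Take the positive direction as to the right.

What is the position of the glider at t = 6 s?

On each constant-a segment, Δv = aΔt and Δx = v₀Δt + ½aΔt²; chain segment to segment.
0–4 s: v starts -5 cm/s; Δx = -5·4 + ½·6·4² = 28 cm; v ends 19 cm/s.
4–5 s: v starts 19 cm/s; Δx = 19·1 + ½·-12·1² = 13 cm; v ends 7 cm/s.
5–6 s: v starts 7 cm/s; Δx = 7·1 + ½·7·1² = 10.5 cm; v ends 14 cm/s.
x(6) = 2 + Σ Δx = 53.5 cm.

53.5 cm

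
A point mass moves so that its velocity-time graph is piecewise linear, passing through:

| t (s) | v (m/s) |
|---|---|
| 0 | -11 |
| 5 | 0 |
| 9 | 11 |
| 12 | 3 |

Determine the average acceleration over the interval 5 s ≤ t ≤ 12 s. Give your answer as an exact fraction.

3/7 m/s²

Average acceleration = Δv/Δt = (3 − 0)/(12 − 5) = 3/7 m/s².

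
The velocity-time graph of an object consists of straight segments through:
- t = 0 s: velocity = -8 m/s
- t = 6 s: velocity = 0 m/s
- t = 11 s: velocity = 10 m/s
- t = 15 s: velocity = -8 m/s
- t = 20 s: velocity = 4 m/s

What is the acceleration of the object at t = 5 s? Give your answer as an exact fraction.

Acceleration is the slope of the v-t graph on 0–6 s: (0 − -8)/(6 − 0) = 4/3 m/s².

4/3 m/s²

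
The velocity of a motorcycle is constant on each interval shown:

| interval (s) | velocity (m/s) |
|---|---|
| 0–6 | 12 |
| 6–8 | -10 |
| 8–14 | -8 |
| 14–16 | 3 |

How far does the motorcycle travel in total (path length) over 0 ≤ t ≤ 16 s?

146 m

Total distance travelled is ∫|v| dt — sum the magnitudes of each area piece.
0–6 s: |12| × 6 = 72 m
6–8 s: |-10| × 2 = 20 m
8–14 s: |-8| × 6 = 48 m
14–16 s: |3| × 2 = 6 m
Total distance = 146 m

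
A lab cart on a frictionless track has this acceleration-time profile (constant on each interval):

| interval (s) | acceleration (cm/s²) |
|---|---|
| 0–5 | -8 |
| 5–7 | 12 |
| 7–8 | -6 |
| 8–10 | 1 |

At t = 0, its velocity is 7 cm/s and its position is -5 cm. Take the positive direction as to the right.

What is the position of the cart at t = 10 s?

On each constant-a segment, Δv = aΔt and Δx = v₀Δt + ½aΔt²; chain segment to segment.
0–5 s: v starts 7 cm/s; Δx = 7·5 + ½·-8·5² = -65 cm; v ends -33 cm/s.
5–7 s: v starts -33 cm/s; Δx = -33·2 + ½·12·2² = -42 cm; v ends -9 cm/s.
7–8 s: v starts -9 cm/s; Δx = -9·1 + ½·-6·1² = -12 cm; v ends -15 cm/s.
8–10 s: v starts -15 cm/s; Δx = -15·2 + ½·1·2² = -28 cm; v ends -13 cm/s.
x(10) = -5 + Σ Δx = -152 cm.

-152 cm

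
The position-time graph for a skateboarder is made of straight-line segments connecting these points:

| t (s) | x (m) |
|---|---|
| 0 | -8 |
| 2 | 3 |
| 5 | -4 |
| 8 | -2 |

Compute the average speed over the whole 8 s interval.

2.5 m/s

Average speed = (total path length)/(elapsed time); on a piecewise-linear x-t graph the path length is Σ|Δx|.
0–2 s: |Δx| = |3 − -8| = 11 m
2–5 s: |Δx| = |-4 − 3| = 7 m
5–8 s: |Δx| = |-2 − -4| = 2 m
Total path = 20 m; average speed = 20/8 = 2.5 m/s.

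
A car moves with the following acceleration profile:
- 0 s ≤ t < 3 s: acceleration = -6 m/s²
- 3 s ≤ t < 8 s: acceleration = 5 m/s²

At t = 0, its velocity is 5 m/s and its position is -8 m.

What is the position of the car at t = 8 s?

-22.5 m

On each constant-a segment, Δv = aΔt and Δx = v₀Δt + ½aΔt²; chain segment to segment.
0–3 s: v starts 5 m/s; Δx = 5·3 + ½·-6·3² = -12 m; v ends -13 m/s.
3–8 s: v starts -13 m/s; Δx = -13·5 + ½·5·5² = -2.5 m; v ends 12 m/s.
x(8) = -8 + Σ Δx = -22.5 m.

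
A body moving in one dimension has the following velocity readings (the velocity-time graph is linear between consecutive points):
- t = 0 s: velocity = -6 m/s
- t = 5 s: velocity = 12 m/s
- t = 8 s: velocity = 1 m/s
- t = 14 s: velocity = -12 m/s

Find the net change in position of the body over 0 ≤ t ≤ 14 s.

1.5 m

Displacement is the signed area under the v-t curve.
0–5 s: ½(-6 + 12)(5) = 15 m
5–8 s: ½(12 + 1)(3) = 19.5 m
8–14 s: ½(1 + -12)(6) = -33 m
Net displacement = 1.5 m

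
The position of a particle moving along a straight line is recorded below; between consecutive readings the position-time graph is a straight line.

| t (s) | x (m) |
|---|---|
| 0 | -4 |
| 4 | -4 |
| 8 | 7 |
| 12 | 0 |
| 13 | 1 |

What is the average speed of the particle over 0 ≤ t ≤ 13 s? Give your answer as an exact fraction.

Average speed = (total path length)/(elapsed time); on a piecewise-linear x-t graph the path length is Σ|Δx|.
0–4 s: |Δx| = |-4 − -4| = 0 m
4–8 s: |Δx| = |7 − -4| = 11 m
8–12 s: |Δx| = |0 − 7| = 7 m
12–13 s: |Δx| = |1 − 0| = 1 m
Total path = 19 m; average speed = 19/13 = 19/13 m/s.

19/13 m/s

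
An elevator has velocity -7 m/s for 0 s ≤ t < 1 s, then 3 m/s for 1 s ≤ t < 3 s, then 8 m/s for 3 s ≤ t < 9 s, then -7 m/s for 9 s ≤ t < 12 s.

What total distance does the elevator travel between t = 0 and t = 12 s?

82 m

Total distance travelled is ∫|v| dt — sum the magnitudes of each area piece.
0–1 s: |-7| × 1 = 7 m
1–3 s: |3| × 2 = 6 m
3–9 s: |8| × 6 = 48 m
9–12 s: |-7| × 3 = 21 m
Total distance = 82 m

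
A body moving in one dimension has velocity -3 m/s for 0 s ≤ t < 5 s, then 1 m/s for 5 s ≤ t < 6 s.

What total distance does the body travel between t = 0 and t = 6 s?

Distance (not displacement) is the total path length: add the absolute areas under v-t.
0–5 s: |-3| × 5 = 15 m
5–6 s: |1| × 1 = 1 m
Total distance = 16 m

16 m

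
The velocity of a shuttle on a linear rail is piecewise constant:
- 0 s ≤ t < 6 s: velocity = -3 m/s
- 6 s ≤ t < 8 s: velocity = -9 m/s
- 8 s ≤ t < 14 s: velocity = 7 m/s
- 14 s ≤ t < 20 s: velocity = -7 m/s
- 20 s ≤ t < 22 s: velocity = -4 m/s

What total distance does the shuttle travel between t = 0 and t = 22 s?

Distance (not displacement) is the total path length: add the absolute areas under v-t.
0–6 s: |-3| × 6 = 18 m
6–8 s: |-9| × 2 = 18 m
8–14 s: |7| × 6 = 42 m
14–20 s: |-7| × 6 = 42 m
20–22 s: |-4| × 2 = 8 m
Total distance = 128 m

128 m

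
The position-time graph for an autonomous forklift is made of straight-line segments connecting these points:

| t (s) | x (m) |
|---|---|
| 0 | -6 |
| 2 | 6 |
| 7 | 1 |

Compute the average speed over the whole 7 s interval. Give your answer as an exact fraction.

17/7 m/s

Average speed = (total path length)/(elapsed time); on a piecewise-linear x-t graph the path length is Σ|Δx|.
0–2 s: |Δx| = |6 − -6| = 12 m
2–7 s: |Δx| = |1 − 6| = 5 m
Total path = 17 m; average speed = 17/7 = 17/7 m/s.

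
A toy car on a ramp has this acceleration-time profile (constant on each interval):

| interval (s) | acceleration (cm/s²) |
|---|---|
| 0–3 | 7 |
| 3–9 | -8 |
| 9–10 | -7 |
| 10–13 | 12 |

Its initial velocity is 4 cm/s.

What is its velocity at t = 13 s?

Δv equals the area under the a-t graph; then v = v₀ + Δv.
0–3 s: 7 × 3 = 21 cm/s
3–9 s: -8 × 6 = -48 cm/s
9–10 s: -7 × 1 = -7 cm/s
10–13 s: 12 × 3 = 36 cm/s
Δv = 2 cm/s, so v(13) = 4 + (2) = 6 cm/s.

6 cm/s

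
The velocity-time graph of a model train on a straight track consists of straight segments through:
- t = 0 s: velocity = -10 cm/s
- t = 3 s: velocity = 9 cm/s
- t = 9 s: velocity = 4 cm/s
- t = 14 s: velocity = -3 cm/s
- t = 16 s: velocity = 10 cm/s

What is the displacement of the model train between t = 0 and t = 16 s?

47 cm

Net displacement equals the area under the velocity-time graph (areas below the axis count negative).
0–3 s: ½(-10 + 9)(3) = -1.5 cm
3–9 s: ½(9 + 4)(6) = 39 cm
9–14 s: ½(4 + -3)(5) = 2.5 cm
14–16 s: ½(-3 + 10)(2) = 7 cm
Net displacement = 47 cm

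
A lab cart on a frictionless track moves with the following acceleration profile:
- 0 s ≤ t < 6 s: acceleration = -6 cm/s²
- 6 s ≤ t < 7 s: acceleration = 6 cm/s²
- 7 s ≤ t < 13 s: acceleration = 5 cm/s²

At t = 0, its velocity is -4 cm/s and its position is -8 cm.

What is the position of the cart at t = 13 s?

On each constant-a segment, Δv = aΔt and Δx = v₀Δt + ½aΔt²; chain segment to segment.
0–6 s: v starts -4 cm/s; Δx = -4·6 + ½·-6·6² = -132 cm; v ends -40 cm/s.
6–7 s: v starts -40 cm/s; Δx = -40·1 + ½·6·1² = -37 cm; v ends -34 cm/s.
7–13 s: v starts -34 cm/s; Δx = -34·6 + ½·5·6² = -114 cm; v ends -4 cm/s.
x(13) = -8 + Σ Δx = -291 cm.

-291 cm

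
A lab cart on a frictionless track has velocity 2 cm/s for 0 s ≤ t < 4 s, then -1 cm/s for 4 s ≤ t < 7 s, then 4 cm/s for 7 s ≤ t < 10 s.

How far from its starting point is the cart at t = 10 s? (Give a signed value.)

Displacement is the signed area under the v-t curve.
0–4 s: 2 × 4 = 8 cm
4–7 s: -1 × 3 = -3 cm
7–10 s: 4 × 3 = 12 cm
Net displacement = 17 cm

17 cm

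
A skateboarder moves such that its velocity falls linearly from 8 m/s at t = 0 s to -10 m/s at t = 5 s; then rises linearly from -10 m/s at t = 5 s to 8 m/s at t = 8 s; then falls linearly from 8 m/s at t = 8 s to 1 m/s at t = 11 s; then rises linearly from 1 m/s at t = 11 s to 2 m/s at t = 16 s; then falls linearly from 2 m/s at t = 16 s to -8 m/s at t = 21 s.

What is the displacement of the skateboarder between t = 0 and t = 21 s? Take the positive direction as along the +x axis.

Net displacement equals the area under the velocity-time graph (areas below the axis count negative).
0–5 s: ½(8 + -10)(5) = -5 m
5–8 s: ½(-10 + 8)(3) = -3 m
8–11 s: ½(8 + 1)(3) = 13.5 m
11–16 s: ½(1 + 2)(5) = 7.5 m
16–21 s: ½(2 + -8)(5) = -15 m
Net displacement = -2 m

-2 m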